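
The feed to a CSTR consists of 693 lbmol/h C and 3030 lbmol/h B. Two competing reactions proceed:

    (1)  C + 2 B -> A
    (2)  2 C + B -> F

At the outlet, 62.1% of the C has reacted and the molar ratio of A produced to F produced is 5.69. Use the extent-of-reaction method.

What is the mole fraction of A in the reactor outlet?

Conversion of C: C consumed = 0.621 × 693 = 430.4 lbmol/h = 1ξ₁ + 2ξ₂.
Selectivity: 1ξ₁ / (1ξ₂) = 5.69 → ξ₁ = 5.69 ξ₂.
Substitute: (1·5.69 + 2) ξ₂ = 430.4 → ξ₂ = 55.96 lbmol/h, ξ₁ = 318.4 lbmol/h.
Outlet amounts (n = n₀ + Σ ν·ξ):
  C: 693 − 1(318.4) − 2(55.96) = 262.6
  B: 3030 − 2(318.4) − 1(55.96) = 2337
  A: 0 + 1(318.4) = 318.4
  F: 0 + 1(55.96) = 55.96
Total out = 2974 lbmol/h; y_A = 318.4 / 2974 = 0.1071.

0.107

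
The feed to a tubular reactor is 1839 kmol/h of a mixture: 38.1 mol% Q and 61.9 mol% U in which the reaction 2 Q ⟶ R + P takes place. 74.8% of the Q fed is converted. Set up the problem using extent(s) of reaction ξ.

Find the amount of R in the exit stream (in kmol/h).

262 kmol/h

Q reacted = 0.748 × 700.7 = 524.1 kmol/h; ν_Q = −2, so ξ = 524.1/2 = 262 kmol/h.
Outlet amounts (n = n₀ + ν ξ):
  Q: 700.7 − 2(262) = 176.6
  R: 0 + 1(262) = 262
  P: 0 + 1(262) = 262
  U: 1138 (inert)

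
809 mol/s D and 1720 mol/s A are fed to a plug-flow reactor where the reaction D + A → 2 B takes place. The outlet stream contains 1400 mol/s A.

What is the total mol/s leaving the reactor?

For A: n = n₀ − 1ξ → 1400 = 1720 − 1ξ, giving ξ = 320 mol/s.
Outlet amounts (n = n₀ + ν ξ):
  D: 809 − 1(320) = 489
  A: 1720 − 1(320) = 1400
  B: 0 + 2(320) = 640
Total out = 489 + 1400 + 640 = 2529 mol/s.

2530 mol/s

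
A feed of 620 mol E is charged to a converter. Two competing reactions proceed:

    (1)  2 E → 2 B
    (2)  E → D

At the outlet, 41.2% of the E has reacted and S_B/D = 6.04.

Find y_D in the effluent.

Conversion of E: E consumed = 0.412 × 620 = 255.4 mol = 2ξ₁ + 1ξ₂.
Selectivity: 2ξ₁ / (1ξ₂) = 6.04 → ξ₁ = 3.02 ξ₂.
Substitute: (2·3.02 + 1) ξ₂ = 255.4 → ξ₂ = 36.28 mol, ξ₁ = 109.6 mol.
Outlet amounts (n = n₀ + Σ ν·ξ):
  E: 620 − 2(109.6) − 1(36.28) = 364.6
  B: 0 + 2(109.6) = 219.2
  D: 0 + 1(36.28) = 36.28
Total out = 620 mol; y_D = 36.28 / 620 = 0.05852.

0.0585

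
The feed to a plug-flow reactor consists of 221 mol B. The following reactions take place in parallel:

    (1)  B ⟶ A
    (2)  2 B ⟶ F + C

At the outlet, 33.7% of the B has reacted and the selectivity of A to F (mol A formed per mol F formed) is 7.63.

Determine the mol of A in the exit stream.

Conversion of B: B consumed = 0.337 × 221 = 74.48 mol = 1ξ₁ + 2ξ₂.
Selectivity: 1ξ₁ / (1ξ₂) = 7.63 → ξ₁ = 7.63 ξ₂.
Substitute: (1·7.63 + 2) ξ₂ = 74.48 → ξ₂ = 7.734 mol, ξ₁ = 59.01 mol.
Outlet amounts (n = n₀ + Σ ν·ξ):
  B: 221 − 1(59.01) − 2(7.734) = 146.5
  A: 0 + 1(59.01) = 59.01
  F: 0 + 1(7.734) = 7.734
  C: 0 + 1(7.734) = 7.734

59 mol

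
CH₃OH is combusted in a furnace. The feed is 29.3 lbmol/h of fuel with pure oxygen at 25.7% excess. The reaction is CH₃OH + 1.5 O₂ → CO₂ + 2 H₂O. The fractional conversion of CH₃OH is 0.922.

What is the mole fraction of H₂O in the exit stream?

0.551

Stoichiometric O₂ = 1.5 × 29.3 = 43.95 lbmol/h; O₂ fed = 43.95 × 1.257 = 55.25 lbmol/h.
Fuel reacted = 0.922 × 29.3 → ξ = 27.01 lbmol/h.
Outlet (n = n₀ + ν ξ):
  CH₃OH: 29.3 − 1(27.01) = 2.285
  O₂: 55.25 − 1.5(27.01) = 14.72
  CO₂: 0 + 1(27.01) = 27.01
  H₂O: 0 + 2(27.01) = 54.03
Total out = 98.05 lbmol/h; y_H₂O = 54.03 / 98.05 = 0.551.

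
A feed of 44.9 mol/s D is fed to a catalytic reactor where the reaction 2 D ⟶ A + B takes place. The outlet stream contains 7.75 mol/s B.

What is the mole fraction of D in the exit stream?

For B: n = n₀ + 1ξ → 7.75 = 0 + 1ξ, giving ξ = 7.75 mol/s.
Outlet amounts (n = n₀ + ν ξ):
  D: 44.9 − 2(7.75) = 29.4
  A: 0 + 1(7.75) = 7.75
  B: 0 + 1(7.75) = 7.75
Total out = 44.9 mol/s; y_D = 29.4 / 44.9 = 0.6548.

0.655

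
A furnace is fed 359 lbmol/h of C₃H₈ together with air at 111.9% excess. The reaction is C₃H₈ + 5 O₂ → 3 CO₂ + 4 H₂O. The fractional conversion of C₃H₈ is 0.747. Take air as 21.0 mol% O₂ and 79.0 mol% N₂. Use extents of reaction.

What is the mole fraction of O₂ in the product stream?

0.131

Stoichiometric O₂ = 5 × 359 = 1795 lbmol/h; O₂ fed = 1795 × 2.119 = 3804 lbmol/h.
N₂ fed = 3804 × 79/21 = 14310 lbmol/h.
Fuel reacted = 0.747 × 359 → ξ = 268.2 lbmol/h.
Outlet (n = n₀ + ν ξ):
  C₃H₈: 359 − 1(268.2) = 90.83
  O₂: 3804 − 5(268.2) = 2463
  N₂: 14310 (inert)
  CO₂: 0 + 3(268.2) = 804.5
  H₂O: 0 + 4(268.2) = 1073
Total out = 18740 lbmol/h; y_O₂ = 2463 / 18740 = 0.1314.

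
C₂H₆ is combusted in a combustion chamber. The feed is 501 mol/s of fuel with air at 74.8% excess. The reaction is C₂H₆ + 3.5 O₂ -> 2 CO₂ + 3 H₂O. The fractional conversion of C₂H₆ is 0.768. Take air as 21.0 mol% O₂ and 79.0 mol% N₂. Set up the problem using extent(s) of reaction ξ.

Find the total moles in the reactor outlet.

Stoichiometric O₂ = 3.5 × 501 = 1754 mol/s; O₂ fed = 1754 × 1.748 = 3065 mol/s.
N₂ fed = 3065 × 79/21 = 11530 mol/s.
Fuel reacted = 0.768 × 501 → ξ = 384.8 mol/s.
Outlet (n = n₀ + ν ξ):
  C₂H₆: 501 − 1(384.8) = 116.2
  O₂: 3065 − 3.5(384.8) = 1718
  N₂: 11530 (inert)
  CO₂: 0 + 2(384.8) = 769.5
  H₂O: 0 + 3(384.8) = 1154
Total out = 116.2 + 1718 + 11530 + 769.5 + 1154 = 15290 mol/s.

15300 mol/s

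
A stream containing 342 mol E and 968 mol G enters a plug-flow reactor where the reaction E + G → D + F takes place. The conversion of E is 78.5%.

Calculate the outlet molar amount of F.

268 mol

E reacted = 0.785 × 342 = 268.5 mol; ν_E = −1, so ξ = 268.5/1 = 268.5 mol.
Outlet amounts (n = n₀ + ν ξ):
  E: 342 − 1(268.5) = 73.53
  G: 968 − 1(268.5) = 699.5
  D: 0 + 1(268.5) = 268.5
  F: 0 + 1(268.5) = 268.5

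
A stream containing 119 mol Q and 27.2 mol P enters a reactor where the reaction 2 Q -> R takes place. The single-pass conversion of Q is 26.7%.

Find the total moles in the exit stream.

Q reacted = 0.267 × 119 = 31.77 mol; ν_Q = −2, so ξ = 31.77/2 = 15.89 mol.
Outlet amounts (n = n₀ + ν ξ):
  Q: 119 − 2(15.89) = 87.23
  R: 0 + 1(15.89) = 15.89
  P: 27.2 (inert)
Total out = 87.23 + 15.89 + 27.2 = 130.3 mol.

130 mol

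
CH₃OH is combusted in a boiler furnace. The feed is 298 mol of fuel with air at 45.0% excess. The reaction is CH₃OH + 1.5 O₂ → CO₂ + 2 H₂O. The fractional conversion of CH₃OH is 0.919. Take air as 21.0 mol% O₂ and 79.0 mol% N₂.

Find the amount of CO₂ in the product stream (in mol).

Stoichiometric O₂ = 1.5 × 298 = 447 mol; O₂ fed = 447 × 1.450 = 648.1 mol.
N₂ fed = 648.1 × 79/21 = 2438 mol.
Fuel reacted = 0.919 × 298 → ξ = 273.9 mol.
Outlet (n = n₀ + ν ξ):
  CH₃OH: 298 − 1(273.9) = 24.14
  O₂: 648.1 − 1.5(273.9) = 237.4
  N₂: 2438 (inert)
  CO₂: 0 + 1(273.9) = 273.9
  H₂O: 0 + 2(273.9) = 547.7

274 mol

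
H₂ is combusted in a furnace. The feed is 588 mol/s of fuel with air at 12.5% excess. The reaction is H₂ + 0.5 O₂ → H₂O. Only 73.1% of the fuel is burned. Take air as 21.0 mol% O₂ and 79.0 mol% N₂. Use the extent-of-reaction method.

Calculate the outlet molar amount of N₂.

1240 mol/s

Stoichiometric O₂ = 0.5 × 588 = 294 mol/s; O₂ fed = 294 × 1.125 = 330.8 mol/s.
N₂ fed = 330.8 × 79/21 = 1244 mol/s.
Fuel reacted = 0.731 × 588 → ξ = 429.8 mol/s.
Outlet (n = n₀ + ν ξ):
  H₂: 588 − 1(429.8) = 158.2
  O₂: 330.8 − 0.5(429.8) = 115.8
  N₂: 1244 (inert)
  H₂O: 0 + 1(429.8) = 429.8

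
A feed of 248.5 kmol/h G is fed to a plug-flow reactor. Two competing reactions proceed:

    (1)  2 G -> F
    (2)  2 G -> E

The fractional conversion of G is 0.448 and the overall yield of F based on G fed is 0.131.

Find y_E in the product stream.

0.12

Yield of F: 1ξ₁ / 248.5 = 0.131 → ξ₁ = 32.55 kmol/h.
Conversion of G: 2ξ₁ + 2ξ₂ = 0.448 × 248.5 = 111.3 → ξ₂ = 23.11 kmol/h.
Outlet amounts (n = n₀ + Σ ν·ξ):
  G: 248.5 − 2(32.55) − 2(23.11) = 137.2
  F: 0 + 1(32.55) = 32.55
  E: 0 + 1(23.11) = 23.11
Total out = 192.8 kmol/h; y_E = 23.11 / 192.8 = 0.1198.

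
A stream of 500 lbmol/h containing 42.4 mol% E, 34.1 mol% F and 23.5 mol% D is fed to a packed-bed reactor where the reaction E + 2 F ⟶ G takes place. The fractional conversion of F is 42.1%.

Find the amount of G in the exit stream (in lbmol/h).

F reacted = 0.421 × 170.5 = 71.78 lbmol/h; ν_F = −2, so ξ = 71.78/2 = 35.89 lbmol/h.
Outlet amounts (n = n₀ + ν ξ):
  E: 212 − 1(35.89) = 176.1
  F: 170.5 − 2(35.89) = 98.72
  G: 0 + 1(35.89) = 35.89
  D: 117.5 (inert)

35.9 lbmol/h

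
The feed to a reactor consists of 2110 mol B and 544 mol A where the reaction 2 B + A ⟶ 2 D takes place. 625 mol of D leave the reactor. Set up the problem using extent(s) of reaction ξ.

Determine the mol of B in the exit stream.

1480 mol

For D: n = n₀ + 2ξ → 625 = 0 + 2ξ, giving ξ = 312.5 mol.
Outlet amounts (n = n₀ + ν ξ):
  B: 2110 − 2(312.5) = 1485
  A: 544 − 1(312.5) = 231.5
  D: 0 + 2(312.5) = 625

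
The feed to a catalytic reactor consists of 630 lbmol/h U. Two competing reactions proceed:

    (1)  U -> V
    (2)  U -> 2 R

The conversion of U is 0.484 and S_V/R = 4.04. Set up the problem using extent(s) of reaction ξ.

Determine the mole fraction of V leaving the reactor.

0.409

Conversion of U: U consumed = 0.484 × 630 = 304.9 lbmol/h = 1ξ₁ + 1ξ₂.
Selectivity: 1ξ₁ / (2ξ₂) = 4.04 → ξ₁ = 8.08 ξ₂.
Substitute: (1·8.08 + 1) ξ₂ = 304.9 → ξ₂ = 33.58 lbmol/h, ξ₁ = 271.3 lbmol/h.
Outlet amounts (n = n₀ + Σ ν·ξ):
  U: 630 − 1(271.3) − 1(33.58) = 325.1
  V: 0 + 1(271.3) = 271.3
  R: 0 + 2(33.58) = 67.16
Total out = 663.6 lbmol/h; y_V = 271.3 / 663.6 = 0.4089.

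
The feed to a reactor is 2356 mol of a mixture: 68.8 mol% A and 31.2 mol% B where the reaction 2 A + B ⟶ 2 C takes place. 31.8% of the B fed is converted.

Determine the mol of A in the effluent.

B reacted = 0.318 × 735.1 = 233.8 mol; ν_B = −1, so ξ = 233.8/1 = 233.8 mol.
Outlet amounts (n = n₀ + ν ξ):
  A: 1621 − 2(233.8) = 1153
  B: 735.1 − 1(233.8) = 501.3
  C: 0 + 2(233.8) = 467.5

1150 mol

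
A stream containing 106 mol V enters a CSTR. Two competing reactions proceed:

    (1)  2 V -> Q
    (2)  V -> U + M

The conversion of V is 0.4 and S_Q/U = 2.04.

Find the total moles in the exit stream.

97.3 mol

Conversion of V: V consumed = 0.4 × 106 = 42.4 mol = 2ξ₁ + 1ξ₂.
Selectivity: 1ξ₁ / (1ξ₂) = 2.04 → ξ₁ = 2.04 ξ₂.
Substitute: (2·2.04 + 1) ξ₂ = 42.4 → ξ₂ = 8.346 mol, ξ₁ = 17.03 mol.
Outlet amounts (n = n₀ + Σ ν·ξ):
  V: 106 − 2(17.03) − 1(8.346) = 63.6
  Q: 0 + 1(17.03) = 17.03
  U: 0 + 1(8.346) = 8.346
  M: 0 + 1(8.346) = 8.346
Total out = 63.6 + 17.03 + 8.346 + 8.346 = 97.32 mol.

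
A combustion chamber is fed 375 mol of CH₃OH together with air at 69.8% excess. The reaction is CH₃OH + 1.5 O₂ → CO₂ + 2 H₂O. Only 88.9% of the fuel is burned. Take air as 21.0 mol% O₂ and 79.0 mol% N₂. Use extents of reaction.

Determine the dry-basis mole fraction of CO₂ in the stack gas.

Stoichiometric O₂ = 1.5 × 375 = 562.5 mol; O₂ fed = 562.5 × 1.698 = 955.1 mol.
N₂ fed = 955.1 × 79/21 = 3593 mol.
Fuel reacted = 0.889 × 375 → ξ = 333.4 mol.
Outlet (n = n₀ + ν ξ):
  CH₃OH: 375 − 1(333.4) = 41.62
  O₂: 955.1 − 1.5(333.4) = 455.1
  N₂: 3593 (inert)
  CO₂: 0 + 1(333.4) = 333.4
  H₂O: 0 + 2(333.4) = 666.8
Dry total = 4423 mol; y_CO₂ (dry) = 333.4 / 4423 = 0.07537.

0.0754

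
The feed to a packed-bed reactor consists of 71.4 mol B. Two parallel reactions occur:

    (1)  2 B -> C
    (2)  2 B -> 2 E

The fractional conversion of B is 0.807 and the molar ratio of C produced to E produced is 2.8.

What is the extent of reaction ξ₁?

Conversion of B: B consumed = 0.807 × 71.4 = 57.62 mol = 2ξ₁ + 2ξ₂.
Selectivity: 1ξ₁ / (2ξ₂) = 2.8 → ξ₁ = 5.6 ξ₂.
Substitute: (2·5.6 + 2) ξ₂ = 57.62 → ξ₂ = 4.365 mol, ξ₁ = 24.44 mol.
Outlet amounts (n = n₀ + Σ ν·ξ):
  B: 71.4 − 2(24.44) − 2(4.365) = 13.78
  C: 0 + 1(24.44) = 24.44
  E: 0 + 2(4.365) = 8.73

ξ₁ = 24.4 mol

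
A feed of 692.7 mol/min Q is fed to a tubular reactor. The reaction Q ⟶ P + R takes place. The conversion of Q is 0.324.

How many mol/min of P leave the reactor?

224 mol/min

Q reacted = 0.324 × 692.7 = 224.4 mol/min; ν_Q = −1, so ξ = 224.4/1 = 224.4 mol/min.
Outlet amounts (n = n₀ + ν ξ):
  Q: 692.7 − 1(224.4) = 468.3
  P: 0 + 1(224.4) = 224.4
  R: 0 + 1(224.4) = 224.4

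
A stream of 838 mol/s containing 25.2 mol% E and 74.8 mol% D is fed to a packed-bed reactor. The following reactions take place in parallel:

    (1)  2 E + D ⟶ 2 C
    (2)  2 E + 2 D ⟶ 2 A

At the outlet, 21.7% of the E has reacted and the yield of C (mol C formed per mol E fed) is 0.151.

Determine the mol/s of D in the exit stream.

Yield of C: 2ξ₁ / 211.2 = 0.151 → ξ₁ = 15.94 mol/s.
Conversion of E: 2ξ₁ + 2ξ₂ = 0.217 × 211.2 = 45.83 → ξ₂ = 6.969 mol/s.
Outlet amounts (n = n₀ + Σ ν·ξ):
  E: 211.2 − 2(15.94) − 2(6.969) = 165.4
  D: 626.8 − 1(15.94) − 2(6.969) = 596.9
  C: 0 + 2(15.94) = 31.89
  A: 0 + 2(6.969) = 13.94

597 mol/s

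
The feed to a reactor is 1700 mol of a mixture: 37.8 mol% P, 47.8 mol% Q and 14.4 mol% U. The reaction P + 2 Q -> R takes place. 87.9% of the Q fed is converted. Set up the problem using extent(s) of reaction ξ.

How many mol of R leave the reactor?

357 mol

Q reacted = 0.879 × 812.6 = 714.3 mol; ν_Q = −2, so ξ = 714.3/2 = 357.1 mol.
Outlet amounts (n = n₀ + ν ξ):
  P: 642.6 − 1(357.1) = 285.5
  Q: 812.6 − 2(357.1) = 98.32
  R: 0 + 1(357.1) = 357.1
  U: 244.8 (inert)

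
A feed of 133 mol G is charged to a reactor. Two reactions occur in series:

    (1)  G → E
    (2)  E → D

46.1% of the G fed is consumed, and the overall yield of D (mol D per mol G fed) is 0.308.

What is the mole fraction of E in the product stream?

Conversion of G: G consumed = 1ξ₁ = 0.461 × 133 → ξ₁ = 61.31 mol.
Yield of D: 1ξ₂ / 133 = 0.308 → ξ₂ = 40.96 mol.
Outlet amounts (n = n₀ + Σ ν·ξ):
  G: 133 − 1(61.31) = 71.69
  E: 0 + 1(61.31) − 1(40.96) = 20.35
  D: 0 + 1(40.96) = 40.96
Total out = 133 mol; y_E = 20.35 / 133 = 0.153.

0.153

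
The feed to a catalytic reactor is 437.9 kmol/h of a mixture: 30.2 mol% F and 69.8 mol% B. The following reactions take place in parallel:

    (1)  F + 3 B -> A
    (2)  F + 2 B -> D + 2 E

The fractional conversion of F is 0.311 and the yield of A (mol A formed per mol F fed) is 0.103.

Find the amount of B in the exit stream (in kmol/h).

210 kmol/h

Yield of A: 1ξ₁ / 132.2 = 0.103 → ξ₁ = 13.62 kmol/h.
Conversion of F: 1ξ₁ + 1ξ₂ = 0.311 × 132.2 = 41.13 → ξ₂ = 27.51 kmol/h.
Outlet amounts (n = n₀ + Σ ν·ξ):
  F: 132.2 − 1(13.62) − 1(27.51) = 91.12
  B: 305.7 − 3(13.62) − 2(27.51) = 209.8
  A: 0 + 1(13.62) = 13.62
  D: 0 + 1(27.51) = 27.51
  E: 0 + 2(27.51) = 55.01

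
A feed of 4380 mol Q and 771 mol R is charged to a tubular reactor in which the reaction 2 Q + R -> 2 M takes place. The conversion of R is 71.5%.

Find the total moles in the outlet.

R reacted = 0.715 × 771 = 551.3 mol; ν_R = −1, so ξ = 551.3/1 = 551.3 mol.
Outlet amounts (n = n₀ + ν ξ):
  Q: 4380 − 2(551.3) = 3277
  R: 771 − 1(551.3) = 219.7
  M: 0 + 2(551.3) = 1103
Total out = 3277 + 219.7 + 1103 = 4600 mol.

4600 mol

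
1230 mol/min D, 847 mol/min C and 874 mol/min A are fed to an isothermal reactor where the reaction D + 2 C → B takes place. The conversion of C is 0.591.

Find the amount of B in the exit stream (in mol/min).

C reacted = 0.591 × 847 = 500.6 mol/min; ν_C = −2, so ξ = 500.6/2 = 250.3 mol/min.
Outlet amounts (n = n₀ + ν ξ):
  D: 1230 − 1(250.3) = 979.7
  C: 847 − 2(250.3) = 346.4
  B: 0 + 1(250.3) = 250.3
  A: 874 (inert)

250 mol/min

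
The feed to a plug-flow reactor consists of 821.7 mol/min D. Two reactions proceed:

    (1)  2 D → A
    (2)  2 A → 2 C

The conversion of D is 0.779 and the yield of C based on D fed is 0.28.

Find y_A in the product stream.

0.179

Conversion of D: D consumed = 2ξ₁ = 0.779 × 821.7 → ξ₁ = 320.1 mol/min.
Yield of C: 2ξ₂ / 821.7 = 0.28 → ξ₂ = 115 mol/min.
Outlet amounts (n = n₀ + Σ ν·ξ):
  D: 821.7 − 2(320.1) = 181.6
  A: 0 + 1(320.1) − 2(115) = 89.98
  C: 0 + 2(115) = 230.1
Total out = 501.6 mol/min; y_A = 89.98 / 501.6 = 0.1794.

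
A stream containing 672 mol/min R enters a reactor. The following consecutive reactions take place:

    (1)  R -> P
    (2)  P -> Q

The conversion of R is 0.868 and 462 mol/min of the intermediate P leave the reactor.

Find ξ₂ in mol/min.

ξ₂ = 121 mol/min

Conversion of R: R consumed = 1ξ₁ = 0.868 × 672 → ξ₁ = 583.3 mol/min.
P balance: n_P = 0 + 1ξ₁ − 1ξ₂ = 462 → ξ₂ = (1·583.3 − 462)/1 = 121.3 mol/min.
Outlet amounts (n = n₀ + Σ ν·ξ):
  R: 672 − 1(583.3) = 88.7
  P: 0 + 1(583.3) − 1(121.3) = 462
  Q: 0 + 1(121.3) = 121.3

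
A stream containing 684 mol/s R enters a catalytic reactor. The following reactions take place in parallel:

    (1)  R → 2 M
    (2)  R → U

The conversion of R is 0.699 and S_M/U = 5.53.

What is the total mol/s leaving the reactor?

1040 mol/s

Conversion of R: R consumed = 0.699 × 684 = 478.1 mol/s = 1ξ₁ + 1ξ₂.
Selectivity: 2ξ₁ / (1ξ₂) = 5.53 → ξ₁ = 2.765 ξ₂.
Substitute: (1·2.765 + 1) ξ₂ = 478.1 → ξ₂ = 127 mol/s, ξ₁ = 351.1 mol/s.
Outlet amounts (n = n₀ + Σ ν·ξ):
  R: 684 − 1(351.1) − 1(127) = 205.9
  M: 0 + 2(351.1) = 702.3
  U: 0 + 1(127) = 127
Total out = 205.9 + 702.3 + 127 = 1035 mol/s.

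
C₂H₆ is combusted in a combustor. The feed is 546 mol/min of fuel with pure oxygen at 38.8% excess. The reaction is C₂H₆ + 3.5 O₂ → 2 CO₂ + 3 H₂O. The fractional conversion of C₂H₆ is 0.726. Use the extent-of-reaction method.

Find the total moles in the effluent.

3400 mol/min

Stoichiometric O₂ = 3.5 × 546 = 1911 mol/min; O₂ fed = 1911 × 1.388 = 2652 mol/min.
Fuel reacted = 0.726 × 546 → ξ = 396.4 mol/min.
Outlet (n = n₀ + ν ξ):
  C₂H₆: 546 − 1(396.4) = 149.6
  O₂: 2652 − 3.5(396.4) = 1265
  CO₂: 0 + 2(396.4) = 792.8
  H₂O: 0 + 3(396.4) = 1189
Total out = 149.6 + 1265 + 792.8 + 1189 = 3397 mol/min.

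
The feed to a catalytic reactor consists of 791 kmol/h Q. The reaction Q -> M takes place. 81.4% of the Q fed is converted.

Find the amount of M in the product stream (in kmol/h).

644 kmol/h

Q reacted = 0.814 × 791 = 643.9 kmol/h; ν_Q = −1, so ξ = 643.9/1 = 643.9 kmol/h.
Outlet amounts (n = n₀ + ν ξ):
  Q: 791 − 1(643.9) = 147.1
  M: 0 + 1(643.9) = 643.9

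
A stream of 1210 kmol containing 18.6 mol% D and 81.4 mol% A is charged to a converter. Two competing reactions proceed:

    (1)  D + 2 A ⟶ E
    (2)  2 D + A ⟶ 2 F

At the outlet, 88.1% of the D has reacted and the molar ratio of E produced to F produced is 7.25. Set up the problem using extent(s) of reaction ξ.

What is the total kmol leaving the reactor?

Conversion of D: D consumed = 0.881 × 225.1 = 198.3 kmol = 1ξ₁ + 2ξ₂.
Selectivity: 1ξ₁ / (2ξ₂) = 7.25 → ξ₁ = 14.5 ξ₂.
Substitute: (1·14.5 + 2) ξ₂ = 198.3 → ξ₂ = 12.02 kmol, ξ₁ = 174.2 kmol.
Outlet amounts (n = n₀ + Σ ν·ξ):
  D: 225.1 − 1(174.2) − 2(12.02) = 26.78
  A: 984.9 − 2(174.2) − 1(12.02) = 624.4
  E: 0 + 1(174.2) = 174.2
  F: 0 + 2(12.02) = 24.03
Total out = 26.78 + 624.4 + 174.2 + 24.03 = 849.5 kmol.

849 kmol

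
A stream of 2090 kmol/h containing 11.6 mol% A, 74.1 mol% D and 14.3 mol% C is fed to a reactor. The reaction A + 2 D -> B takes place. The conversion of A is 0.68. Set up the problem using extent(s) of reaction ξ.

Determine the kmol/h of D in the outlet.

1220 kmol/h

A reacted = 0.68 × 242.4 = 164.9 kmol/h; ν_A = −1, so ξ = 164.9/1 = 164.9 kmol/h.
Outlet amounts (n = n₀ + ν ξ):
  A: 242.4 − 1(164.9) = 77.58
  D: 1549 − 2(164.9) = 1219
  B: 0 + 1(164.9) = 164.9
  C: 298.9 (inert)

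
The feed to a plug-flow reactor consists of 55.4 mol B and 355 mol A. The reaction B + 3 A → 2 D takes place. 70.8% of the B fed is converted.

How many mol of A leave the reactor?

B reacted = 0.708 × 55.4 = 39.22 mol; ν_B = −1, so ξ = 39.22/1 = 39.22 mol.
Outlet amounts (n = n₀ + ν ξ):
  B: 55.4 − 1(39.22) = 16.18
  A: 355 − 3(39.22) = 237.3
  D: 0 + 2(39.22) = 78.45

237 mol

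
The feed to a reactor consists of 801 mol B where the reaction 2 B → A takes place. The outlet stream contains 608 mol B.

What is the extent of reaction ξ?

ξ = 96.5 mol

For B: n = n₀ − 2ξ → 608 = 801 − 2ξ, giving ξ = 96.5 mol.
Outlet amounts (n = n₀ + ν ξ):
  B: 801 − 2(96.5) = 608
  A: 0 + 1(96.5) = 96.5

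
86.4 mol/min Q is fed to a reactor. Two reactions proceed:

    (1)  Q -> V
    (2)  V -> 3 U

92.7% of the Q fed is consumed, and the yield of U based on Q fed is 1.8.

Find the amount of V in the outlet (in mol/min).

28.3 mol/min

Conversion of Q: Q consumed = 1ξ₁ = 0.927 × 86.4 → ξ₁ = 80.09 mol/min.
Yield of U: 3ξ₂ / 86.4 = 1.8 → ξ₂ = 51.84 mol/min.
Outlet amounts (n = n₀ + Σ ν·ξ):
  Q: 86.4 − 1(80.09) = 6.307
  V: 0 + 1(80.09) − 1(51.84) = 28.25
  U: 0 + 3(51.84) = 155.5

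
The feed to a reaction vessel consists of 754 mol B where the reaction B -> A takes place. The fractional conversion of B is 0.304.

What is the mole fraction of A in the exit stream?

0.304

B reacted = 0.304 × 754 = 229.2 mol; ν_B = −1, so ξ = 229.2/1 = 229.2 mol.
Outlet amounts (n = n₀ + ν ξ):
  B: 754 − 1(229.2) = 524.8
  A: 0 + 1(229.2) = 229.2
Total out = 754 mol; y_A = 229.2 / 754 = 0.304.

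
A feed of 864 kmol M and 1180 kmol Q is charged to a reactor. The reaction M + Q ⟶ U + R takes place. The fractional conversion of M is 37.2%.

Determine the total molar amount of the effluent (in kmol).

2040 kmol

M reacted = 0.372 × 864 = 321.4 kmol; ν_M = −1, so ξ = 321.4/1 = 321.4 kmol.
Outlet amounts (n = n₀ + ν ξ):
  M: 864 − 1(321.4) = 542.6
  Q: 1180 − 1(321.4) = 858.6
  U: 0 + 1(321.4) = 321.4
  R: 0 + 1(321.4) = 321.4
Total out = 542.6 + 858.6 + 321.4 + 321.4 = 2044 kmol.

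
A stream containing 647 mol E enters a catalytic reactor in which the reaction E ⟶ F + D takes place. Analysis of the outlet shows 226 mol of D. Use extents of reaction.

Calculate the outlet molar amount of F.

For D: n = n₀ + 1ξ → 226 = 0 + 1ξ, giving ξ = 226 mol.
Outlet amounts (n = n₀ + ν ξ):
  E: 647 − 1(226) = 421
  F: 0 + 1(226) = 226
  D: 0 + 1(226) = 226

226 mol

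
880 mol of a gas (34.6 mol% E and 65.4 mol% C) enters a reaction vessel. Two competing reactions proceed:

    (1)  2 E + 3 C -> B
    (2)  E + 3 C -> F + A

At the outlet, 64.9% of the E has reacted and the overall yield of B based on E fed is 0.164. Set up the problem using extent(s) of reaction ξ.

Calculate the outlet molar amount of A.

97.7 mol

Yield of B: 1ξ₁ / 304.5 = 0.164 → ξ₁ = 49.93 mol.
Conversion of E: 2ξ₁ + 1ξ₂ = 0.649 × 304.5 = 197.6 → ξ₂ = 97.74 mol.
Outlet amounts (n = n₀ + Σ ν·ξ):
  E: 304.5 − 2(49.93) − 1(97.74) = 106.9
  C: 575.5 − 3(49.93) − 3(97.74) = 132.5
  B: 0 + 1(49.93) = 49.93
  F: 0 + 1(97.74) = 97.74
  A: 0 + 1(97.74) = 97.74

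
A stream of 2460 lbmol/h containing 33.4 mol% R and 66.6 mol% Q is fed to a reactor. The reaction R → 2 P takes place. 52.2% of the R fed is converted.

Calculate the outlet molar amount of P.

R reacted = 0.522 × 821.6 = 428.9 lbmol/h; ν_R = −1, so ξ = 428.9/1 = 428.9 lbmol/h.
Outlet amounts (n = n₀ + ν ξ):
  R: 821.6 − 1(428.9) = 392.7
  P: 0 + 2(428.9) = 857.8
  Q: 1638 (inert)

858 lbmol/h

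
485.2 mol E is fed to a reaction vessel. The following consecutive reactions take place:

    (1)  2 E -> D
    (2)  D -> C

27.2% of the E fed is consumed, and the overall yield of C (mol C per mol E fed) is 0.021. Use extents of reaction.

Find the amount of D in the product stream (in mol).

Conversion of E: E consumed = 2ξ₁ = 0.272 × 485.2 → ξ₁ = 65.99 mol.
Yield of C: 1ξ₂ / 485.2 = 0.021 → ξ₂ = 10.19 mol.
Outlet amounts (n = n₀ + Σ ν·ξ):
  E: 485.2 − 2(65.99) = 353.2
  D: 0 + 1(65.99) − 1(10.19) = 55.8
  C: 0 + 1(10.19) = 10.19

55.8 mol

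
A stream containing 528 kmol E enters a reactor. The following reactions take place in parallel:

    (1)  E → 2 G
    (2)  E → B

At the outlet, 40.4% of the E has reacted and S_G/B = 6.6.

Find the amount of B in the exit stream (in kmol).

Conversion of E: E consumed = 0.404 × 528 = 213.3 kmol = 1ξ₁ + 1ξ₂.
Selectivity: 2ξ₁ / (1ξ₂) = 6.6 → ξ₁ = 3.3 ξ₂.
Substitute: (1·3.3 + 1) ξ₂ = 213.3 → ξ₂ = 49.61 kmol, ξ₁ = 163.7 kmol.
Outlet amounts (n = n₀ + Σ ν·ξ):
  E: 528 − 1(163.7) − 1(49.61) = 314.7
  G: 0 + 2(163.7) = 327.4
  B: 0 + 1(49.61) = 49.61

49.6 kmol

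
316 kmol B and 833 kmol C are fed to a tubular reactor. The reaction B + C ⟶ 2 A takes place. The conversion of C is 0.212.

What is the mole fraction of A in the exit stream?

C reacted = 0.212 × 833 = 176.6 kmol; ν_C = −1, so ξ = 176.6/1 = 176.6 kmol.
Outlet amounts (n = n₀ + ν ξ):
  B: 316 − 1(176.6) = 139.4
  C: 833 − 1(176.6) = 656.4
  A: 0 + 2(176.6) = 353.2
Total out = 1149 kmol; y_A = 353.2 / 1149 = 0.3074.

0.307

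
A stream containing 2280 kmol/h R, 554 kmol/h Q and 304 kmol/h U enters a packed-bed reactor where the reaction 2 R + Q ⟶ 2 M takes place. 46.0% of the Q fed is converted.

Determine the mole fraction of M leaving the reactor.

Q reacted = 0.46 × 554 = 254.8 kmol/h; ν_Q = −1, so ξ = 254.8/1 = 254.8 kmol/h.
Outlet amounts (n = n₀ + ν ξ):
  R: 2280 − 2(254.8) = 1770
  Q: 554 − 1(254.8) = 299.2
  M: 0 + 2(254.8) = 509.7
  U: 304 (inert)
Total out = 2883 kmol/h; y_M = 509.7 / 2883 = 0.1768.

0.177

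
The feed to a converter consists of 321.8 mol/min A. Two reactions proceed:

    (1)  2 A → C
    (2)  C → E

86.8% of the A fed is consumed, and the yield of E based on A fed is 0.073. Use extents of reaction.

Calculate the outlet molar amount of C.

116 mol/min

Conversion of A: A consumed = 2ξ₁ = 0.868 × 321.8 → ξ₁ = 139.7 mol/min.
Yield of E: 1ξ₂ / 321.8 = 0.073 → ξ₂ = 23.49 mol/min.
Outlet amounts (n = n₀ + Σ ν·ξ):
  A: 321.8 − 2(139.7) = 42.48
  C: 0 + 1(139.7) − 1(23.49) = 116.2
  E: 0 + 1(23.49) = 23.49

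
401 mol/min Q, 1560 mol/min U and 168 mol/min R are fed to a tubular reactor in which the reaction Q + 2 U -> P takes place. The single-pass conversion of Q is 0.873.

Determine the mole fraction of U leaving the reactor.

0.602

Q reacted = 0.873 × 401 = 350.1 mol/min; ν_Q = −1, so ξ = 350.1/1 = 350.1 mol/min.
Outlet amounts (n = n₀ + ν ξ):
  Q: 401 − 1(350.1) = 50.93
  U: 1560 − 2(350.1) = 859.9
  P: 0 + 1(350.1) = 350.1
  R: 168 (inert)
Total out = 1429 mol/min; y_U = 859.9 / 1429 = 0.6018.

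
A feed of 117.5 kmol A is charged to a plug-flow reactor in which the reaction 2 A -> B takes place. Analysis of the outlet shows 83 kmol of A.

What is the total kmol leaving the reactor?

100 kmol

For A: n = n₀ − 2ξ → 83 = 117.5 − 2ξ, giving ξ = 17.25 kmol.
Outlet amounts (n = n₀ + ν ξ):
  A: 117.5 − 2(17.25) = 83
  B: 0 + 1(17.25) = 17.25
Total out = 83 + 17.25 = 100.2 kmol.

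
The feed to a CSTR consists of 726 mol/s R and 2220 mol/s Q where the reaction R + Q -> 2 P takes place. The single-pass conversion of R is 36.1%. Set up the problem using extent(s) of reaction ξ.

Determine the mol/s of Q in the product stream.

1960 mol/s

R reacted = 0.361 × 726 = 262.1 mol/s; ν_R = −1, so ξ = 262.1/1 = 262.1 mol/s.
Outlet amounts (n = n₀ + ν ξ):
  R: 726 − 1(262.1) = 463.9
  Q: 2220 − 1(262.1) = 1958
  P: 0 + 2(262.1) = 524.2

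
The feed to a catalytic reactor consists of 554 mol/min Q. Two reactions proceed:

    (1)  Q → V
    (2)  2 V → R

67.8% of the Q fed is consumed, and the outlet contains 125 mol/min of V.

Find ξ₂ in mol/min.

ξ₂ = 125 mol/min

Conversion of Q: Q consumed = 1ξ₁ = 0.678 × 554 → ξ₁ = 375.6 mol/min.
V balance: n_V = 0 + 1ξ₁ − 2ξ₂ = 125 → ξ₂ = (1·375.6 − 125)/2 = 125.3 mol/min.
Outlet amounts (n = n₀ + Σ ν·ξ):
  Q: 554 − 1(375.6) = 178.4
  V: 0 + 1(375.6) − 2(125.3) = 125
  R: 0 + 1(125.3) = 125.3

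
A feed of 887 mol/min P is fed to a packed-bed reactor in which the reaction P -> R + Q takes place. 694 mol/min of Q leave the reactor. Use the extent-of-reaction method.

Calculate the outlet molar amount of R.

694 mol/min

For Q: n = n₀ + 1ξ → 694 = 0 + 1ξ, giving ξ = 694 mol/min.
Outlet amounts (n = n₀ + ν ξ):
  P: 887 − 1(694) = 193
  R: 0 + 1(694) = 694
  Q: 0 + 1(694) = 694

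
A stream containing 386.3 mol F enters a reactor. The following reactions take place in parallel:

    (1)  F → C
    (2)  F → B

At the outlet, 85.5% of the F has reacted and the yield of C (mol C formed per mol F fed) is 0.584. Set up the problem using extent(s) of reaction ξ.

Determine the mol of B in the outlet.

105 mol

Yield of C: 1ξ₁ / 386.3 = 0.584 → ξ₁ = 225.6 mol.
Conversion of F: 1ξ₁ + 1ξ₂ = 0.855 × 386.3 = 330.3 → ξ₂ = 104.7 mol.
Outlet amounts (n = n₀ + Σ ν·ξ):
  F: 386.3 − 1(225.6) − 1(104.7) = 56.01
  C: 0 + 1(225.6) = 225.6
  B: 0 + 1(104.7) = 104.7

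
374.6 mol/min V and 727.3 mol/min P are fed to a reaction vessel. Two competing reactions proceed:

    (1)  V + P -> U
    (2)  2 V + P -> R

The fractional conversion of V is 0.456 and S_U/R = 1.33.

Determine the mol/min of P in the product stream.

608 mol/min

Conversion of V: V consumed = 0.456 × 374.6 = 170.8 mol/min = 1ξ₁ + 2ξ₂.
Selectivity: 1ξ₁ / (1ξ₂) = 1.33 → ξ₁ = 1.33 ξ₂.
Substitute: (1·1.33 + 2) ξ₂ = 170.8 → ξ₂ = 51.3 mol/min, ξ₁ = 68.22 mol/min.
Outlet amounts (n = n₀ + Σ ν·ξ):
  V: 374.6 − 1(68.22) − 2(51.3) = 203.8
  P: 727.3 − 1(68.22) − 1(51.3) = 607.8
  U: 0 + 1(68.22) = 68.22
  R: 0 + 1(51.3) = 51.3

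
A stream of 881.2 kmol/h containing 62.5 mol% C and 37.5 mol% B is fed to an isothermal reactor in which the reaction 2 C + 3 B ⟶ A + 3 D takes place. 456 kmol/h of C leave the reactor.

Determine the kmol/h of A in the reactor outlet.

For C: n = n₀ − 2ξ → 456 = 550.8 − 2ξ, giving ξ = 47.38 kmol/h.
Outlet amounts (n = n₀ + ν ξ):
  C: 550.8 − 2(47.38) = 456
  B: 330.4 − 3(47.38) = 188.3
  A: 0 + 1(47.38) = 47.38
  D: 0 + 3(47.38) = 142.1

47.4 kmol/h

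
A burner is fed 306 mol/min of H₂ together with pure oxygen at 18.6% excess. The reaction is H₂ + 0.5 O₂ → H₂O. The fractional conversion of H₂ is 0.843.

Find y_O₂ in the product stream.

0.146

Stoichiometric O₂ = 0.5 × 306 = 153 mol/min; O₂ fed = 153 × 1.186 = 181.5 mol/min.
Fuel reacted = 0.843 × 306 → ξ = 258 mol/min.
Outlet (n = n₀ + ν ξ):
  H₂: 306 − 1(258) = 48.04
  O₂: 181.5 − 0.5(258) = 52.48
  H₂O: 0 + 1(258) = 258
Total out = 358.5 mol/min; y_O₂ = 52.48 / 358.5 = 0.1464.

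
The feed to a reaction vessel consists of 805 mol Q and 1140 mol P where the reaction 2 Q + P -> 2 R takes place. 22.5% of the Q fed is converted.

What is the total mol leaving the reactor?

1850 mol

Q reacted = 0.225 × 805 = 181.1 mol; ν_Q = −2, so ξ = 181.1/2 = 90.56 mol.
Outlet amounts (n = n₀ + ν ξ):
  Q: 805 − 2(90.56) = 623.9
  P: 1140 − 1(90.56) = 1049
  R: 0 + 2(90.56) = 181.1
Total out = 623.9 + 1049 + 181.1 = 1854 mol.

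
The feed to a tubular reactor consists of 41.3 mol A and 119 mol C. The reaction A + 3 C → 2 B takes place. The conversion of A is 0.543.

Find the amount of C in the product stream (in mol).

51.7 mol

A reacted = 0.543 × 41.3 = 22.43 mol; ν_A = −1, so ξ = 22.43/1 = 22.43 mol.
Outlet amounts (n = n₀ + ν ξ):
  A: 41.3 − 1(22.43) = 18.87
  C: 119 − 3(22.43) = 51.72
  B: 0 + 2(22.43) = 44.85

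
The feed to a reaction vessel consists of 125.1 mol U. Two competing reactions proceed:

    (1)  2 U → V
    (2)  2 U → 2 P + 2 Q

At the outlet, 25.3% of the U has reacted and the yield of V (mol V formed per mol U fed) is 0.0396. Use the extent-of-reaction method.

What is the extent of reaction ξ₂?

ξ₂ = 10.9 mol

Yield of V: 1ξ₁ / 125.1 = 0.0396 → ξ₁ = 4.954 mol.
Conversion of U: 2ξ₁ + 2ξ₂ = 0.253 × 125.1 = 31.65 → ξ₂ = 10.87 mol.
Outlet amounts (n = n₀ + Σ ν·ξ):
  U: 125.1 − 2(4.954) − 2(10.87) = 93.45
  V: 0 + 1(4.954) = 4.954
  P: 0 + 2(10.87) = 21.74
  Q: 0 + 2(10.87) = 21.74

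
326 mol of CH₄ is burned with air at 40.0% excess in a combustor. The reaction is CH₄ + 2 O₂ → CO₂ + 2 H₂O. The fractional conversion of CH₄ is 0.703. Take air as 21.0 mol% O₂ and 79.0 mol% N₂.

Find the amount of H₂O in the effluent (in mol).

458 mol

Stoichiometric O₂ = 2 × 326 = 652 mol; O₂ fed = 652 × 1.400 = 912.8 mol.
N₂ fed = 912.8 × 79/21 = 3434 mol.
Fuel reacted = 0.703 × 326 → ξ = 229.2 mol.
Outlet (n = n₀ + ν ξ):
  CH₄: 326 − 1(229.2) = 96.82
  O₂: 912.8 − 2(229.2) = 454.4
  N₂: 3434 (inert)
  CO₂: 0 + 1(229.2) = 229.2
  H₂O: 0 + 2(229.2) = 458.4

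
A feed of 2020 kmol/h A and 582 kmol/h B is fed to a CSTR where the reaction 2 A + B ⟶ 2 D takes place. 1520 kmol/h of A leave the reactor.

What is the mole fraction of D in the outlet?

For A: n = n₀ − 2ξ → 1520 = 2020 − 2ξ, giving ξ = 250 kmol/h.
Outlet amounts (n = n₀ + ν ξ):
  A: 2020 − 2(250) = 1520
  B: 582 − 1(250) = 332
  D: 0 + 2(250) = 500
Total out = 2352 kmol/h; y_D = 500 / 2352 = 0.2126.

0.213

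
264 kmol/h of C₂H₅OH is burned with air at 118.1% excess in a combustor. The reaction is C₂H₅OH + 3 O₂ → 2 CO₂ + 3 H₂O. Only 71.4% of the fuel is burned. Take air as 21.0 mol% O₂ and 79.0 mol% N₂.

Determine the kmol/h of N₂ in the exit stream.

Stoichiometric O₂ = 3 × 264 = 792 kmol/h; O₂ fed = 792 × 2.181 = 1727 kmol/h.
N₂ fed = 1727 × 79/21 = 6498 kmol/h.
Fuel reacted = 0.714 × 264 → ξ = 188.5 kmol/h.
Outlet (n = n₀ + ν ξ):
  C₂H₅OH: 264 − 1(188.5) = 75.5
  O₂: 1727 − 3(188.5) = 1162
  N₂: 6498 (inert)
  CO₂: 0 + 2(188.5) = 377
  H₂O: 0 + 3(188.5) = 565.5

6500 kmol/h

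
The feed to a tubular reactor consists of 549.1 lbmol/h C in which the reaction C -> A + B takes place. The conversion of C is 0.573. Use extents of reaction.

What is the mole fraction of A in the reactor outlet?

0.364

C reacted = 0.573 × 549.1 = 314.6 lbmol/h; ν_C = −1, so ξ = 314.6/1 = 314.6 lbmol/h.
Outlet amounts (n = n₀ + ν ξ):
  C: 549.1 − 1(314.6) = 234.5
  A: 0 + 1(314.6) = 314.6
  B: 0 + 1(314.6) = 314.6
Total out = 863.7 lbmol/h; y_A = 314.6 / 863.7 = 0.3643.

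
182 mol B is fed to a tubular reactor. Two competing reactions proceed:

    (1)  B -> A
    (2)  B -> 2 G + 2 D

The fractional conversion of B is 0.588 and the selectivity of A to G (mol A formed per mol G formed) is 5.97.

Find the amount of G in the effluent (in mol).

Conversion of B: B consumed = 0.588 × 182 = 107 mol = 1ξ₁ + 1ξ₂.
Selectivity: 1ξ₁ / (2ξ₂) = 5.97 → ξ₁ = 11.94 ξ₂.
Substitute: (1·11.94 + 1) ξ₂ = 107 → ξ₂ = 8.27 mol, ξ₁ = 98.75 mol.
Outlet amounts (n = n₀ + Σ ν·ξ):
  B: 182 − 1(98.75) − 1(8.27) = 74.98
  A: 0 + 1(98.75) = 98.75
  G: 0 + 2(8.27) = 16.54
  D: 0 + 2(8.27) = 16.54

16.5 mol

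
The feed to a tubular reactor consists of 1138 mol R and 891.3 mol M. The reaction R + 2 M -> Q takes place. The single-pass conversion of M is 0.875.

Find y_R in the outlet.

M reacted = 0.875 × 891.3 = 779.9 mol; ν_M = −2, so ξ = 779.9/2 = 389.9 mol.
Outlet amounts (n = n₀ + ν ξ):
  R: 1138 − 1(389.9) = 748.1
  M: 891.3 − 2(389.9) = 111.4
  Q: 0 + 1(389.9) = 389.9
Total out = 1249 mol; y_R = 748.1 / 1249 = 0.5987.

0.599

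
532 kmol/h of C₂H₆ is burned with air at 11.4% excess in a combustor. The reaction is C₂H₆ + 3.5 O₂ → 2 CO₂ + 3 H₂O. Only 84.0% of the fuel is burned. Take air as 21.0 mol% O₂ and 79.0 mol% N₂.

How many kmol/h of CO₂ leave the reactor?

Stoichiometric O₂ = 3.5 × 532 = 1862 kmol/h; O₂ fed = 1862 × 1.114 = 2074 kmol/h.
N₂ fed = 2074 × 79/21 = 7803 kmol/h.
Fuel reacted = 0.84 × 532 → ξ = 446.9 kmol/h.
Outlet (n = n₀ + ν ξ):
  C₂H₆: 532 − 1(446.9) = 85.12
  O₂: 2074 − 3.5(446.9) = 510.2
  N₂: 7803 (inert)
  CO₂: 0 + 2(446.9) = 893.8
  H₂O: 0 + 3(446.9) = 1341

894 kmol/h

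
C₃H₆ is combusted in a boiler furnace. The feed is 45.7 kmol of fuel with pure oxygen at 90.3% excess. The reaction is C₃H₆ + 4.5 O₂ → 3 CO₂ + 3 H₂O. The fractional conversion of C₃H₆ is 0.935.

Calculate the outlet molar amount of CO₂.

128 kmol

Stoichiometric O₂ = 4.5 × 45.7 = 205.7 kmol; O₂ fed = 205.7 × 1.903 = 391.4 kmol.
Fuel reacted = 0.935 × 45.7 → ξ = 42.73 kmol.
Outlet (n = n₀ + ν ξ):
  C₃H₆: 45.7 − 1(42.73) = 2.971
  O₂: 391.4 − 4.5(42.73) = 199.1
  CO₂: 0 + 3(42.73) = 128.2
  H₂O: 0 + 3(42.73) = 128.2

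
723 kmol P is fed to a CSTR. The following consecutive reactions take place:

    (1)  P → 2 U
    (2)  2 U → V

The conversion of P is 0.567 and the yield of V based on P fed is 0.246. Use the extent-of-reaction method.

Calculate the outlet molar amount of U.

464 kmol

Conversion of P: P consumed = 1ξ₁ = 0.567 × 723 → ξ₁ = 409.9 kmol.
Yield of V: 1ξ₂ / 723 = 0.246 → ξ₂ = 177.9 kmol.
Outlet amounts (n = n₀ + Σ ν·ξ):
  P: 723 − 1(409.9) = 313.1
  U: 0 + 2(409.9) − 2(177.9) = 464.2
  V: 0 + 1(177.9) = 177.9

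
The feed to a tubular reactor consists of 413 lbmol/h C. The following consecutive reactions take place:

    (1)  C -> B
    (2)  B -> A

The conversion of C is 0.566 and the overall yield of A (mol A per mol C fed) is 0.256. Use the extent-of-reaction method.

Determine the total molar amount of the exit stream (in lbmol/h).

Conversion of C: C consumed = 1ξ₁ = 0.566 × 413 → ξ₁ = 233.8 lbmol/h.
Yield of A: 1ξ₂ / 413 = 0.256 → ξ₂ = 105.7 lbmol/h.
Outlet amounts (n = n₀ + Σ ν·ξ):
  C: 413 − 1(233.8) = 179.2
  B: 0 + 1(233.8) − 1(105.7) = 128
  A: 0 + 1(105.7) = 105.7
Total out = 179.2 + 128 + 105.7 = 413 lbmol/h.

413 lbmol/h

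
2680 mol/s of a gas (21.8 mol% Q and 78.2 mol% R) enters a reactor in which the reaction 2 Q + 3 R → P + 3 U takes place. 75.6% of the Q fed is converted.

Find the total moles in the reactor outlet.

Q reacted = 0.756 × 584.2 = 441.7 mol/s; ν_Q = −2, so ξ = 441.7/2 = 220.8 mol/s.
Outlet amounts (n = n₀ + ν ξ):
  Q: 584.2 − 2(220.8) = 142.6
  R: 2096 − 3(220.8) = 1433
  P: 0 + 1(220.8) = 220.8
  U: 0 + 3(220.8) = 662.5
Total out = 142.6 + 1433 + 220.8 + 662.5 = 2459 mol/s.

2460 mol/s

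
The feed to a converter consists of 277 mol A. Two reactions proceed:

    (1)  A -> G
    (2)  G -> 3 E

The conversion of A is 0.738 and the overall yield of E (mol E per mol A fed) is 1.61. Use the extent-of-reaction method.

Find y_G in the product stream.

0.0971

Conversion of A: A consumed = 1ξ₁ = 0.738 × 277 → ξ₁ = 204.4 mol.
Yield of E: 3ξ₂ / 277 = 1.61 → ξ₂ = 148.7 mol.
Outlet amounts (n = n₀ + Σ ν·ξ):
  A: 277 − 1(204.4) = 72.57
  G: 0 + 1(204.4) − 1(148.7) = 55.77
  E: 0 + 3(148.7) = 446
Total out = 574.3 mol; y_G = 55.77 / 574.3 = 0.09711.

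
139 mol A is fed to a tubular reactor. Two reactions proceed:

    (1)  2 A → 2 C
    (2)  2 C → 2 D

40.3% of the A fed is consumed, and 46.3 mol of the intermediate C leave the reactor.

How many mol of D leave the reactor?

Conversion of A: A consumed = 2ξ₁ = 0.403 × 139 → ξ₁ = 28.01 mol.
C balance: n_C = 0 + 2ξ₁ − 2ξ₂ = 46.3 → ξ₂ = (2·28.01 − 46.3)/2 = 4.859 mol.
Outlet amounts (n = n₀ + Σ ν·ξ):
  A: 139 − 2(28.01) = 82.98
  C: 0 + 2(28.01) − 2(4.859) = 46.3
  D: 0 + 2(4.859) = 9.717

9.72 mol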